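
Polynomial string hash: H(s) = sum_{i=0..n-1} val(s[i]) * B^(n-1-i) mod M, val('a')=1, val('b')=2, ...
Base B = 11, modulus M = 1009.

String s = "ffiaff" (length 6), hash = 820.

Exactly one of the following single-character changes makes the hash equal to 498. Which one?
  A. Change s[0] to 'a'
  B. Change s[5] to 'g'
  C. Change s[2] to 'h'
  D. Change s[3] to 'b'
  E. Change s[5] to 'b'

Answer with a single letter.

Answer: C

Derivation:
Option A: s[0]='f'->'a', delta=(1-6)*11^5 mod 1009 = 936, hash=820+936 mod 1009 = 747
Option B: s[5]='f'->'g', delta=(7-6)*11^0 mod 1009 = 1, hash=820+1 mod 1009 = 821
Option C: s[2]='i'->'h', delta=(8-9)*11^3 mod 1009 = 687, hash=820+687 mod 1009 = 498 <-- target
Option D: s[3]='a'->'b', delta=(2-1)*11^2 mod 1009 = 121, hash=820+121 mod 1009 = 941
Option E: s[5]='f'->'b', delta=(2-6)*11^0 mod 1009 = 1005, hash=820+1005 mod 1009 = 816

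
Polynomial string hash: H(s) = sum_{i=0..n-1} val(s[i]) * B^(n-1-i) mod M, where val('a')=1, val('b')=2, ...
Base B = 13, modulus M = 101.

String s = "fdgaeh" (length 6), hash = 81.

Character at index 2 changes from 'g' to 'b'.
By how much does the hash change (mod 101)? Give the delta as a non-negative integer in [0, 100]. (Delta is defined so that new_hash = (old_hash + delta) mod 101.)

Delta formula: (val(new) - val(old)) * B^(n-1-k) mod M
  val('b') - val('g') = 2 - 7 = -5
  B^(n-1-k) = 13^3 mod 101 = 76
  Delta = -5 * 76 mod 101 = 24

Answer: 24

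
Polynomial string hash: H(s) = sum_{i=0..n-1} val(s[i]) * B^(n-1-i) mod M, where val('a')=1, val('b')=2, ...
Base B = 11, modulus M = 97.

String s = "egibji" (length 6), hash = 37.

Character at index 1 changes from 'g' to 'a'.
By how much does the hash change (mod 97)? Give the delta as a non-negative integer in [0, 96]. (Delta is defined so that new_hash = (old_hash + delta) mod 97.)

Delta formula: (val(new) - val(old)) * B^(n-1-k) mod M
  val('a') - val('g') = 1 - 7 = -6
  B^(n-1-k) = 11^4 mod 97 = 91
  Delta = -6 * 91 mod 97 = 36

Answer: 36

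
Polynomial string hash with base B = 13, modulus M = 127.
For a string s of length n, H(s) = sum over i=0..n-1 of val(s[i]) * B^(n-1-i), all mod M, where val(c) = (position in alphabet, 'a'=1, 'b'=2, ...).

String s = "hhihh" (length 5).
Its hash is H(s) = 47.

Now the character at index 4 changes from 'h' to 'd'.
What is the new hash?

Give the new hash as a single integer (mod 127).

Answer: 43

Derivation:
val('h') = 8, val('d') = 4
Position k = 4, exponent = n-1-k = 0
B^0 mod M = 13^0 mod 127 = 1
Delta = (4 - 8) * 1 mod 127 = 123
New hash = (47 + 123) mod 127 = 43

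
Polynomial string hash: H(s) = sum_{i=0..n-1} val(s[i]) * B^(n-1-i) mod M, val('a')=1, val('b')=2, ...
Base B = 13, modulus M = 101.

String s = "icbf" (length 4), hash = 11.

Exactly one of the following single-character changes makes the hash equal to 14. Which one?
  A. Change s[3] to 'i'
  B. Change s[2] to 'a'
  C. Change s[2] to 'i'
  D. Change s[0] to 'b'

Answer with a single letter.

Option A: s[3]='f'->'i', delta=(9-6)*13^0 mod 101 = 3, hash=11+3 mod 101 = 14 <-- target
Option B: s[2]='b'->'a', delta=(1-2)*13^1 mod 101 = 88, hash=11+88 mod 101 = 99
Option C: s[2]='b'->'i', delta=(9-2)*13^1 mod 101 = 91, hash=11+91 mod 101 = 1
Option D: s[0]='i'->'b', delta=(2-9)*13^3 mod 101 = 74, hash=11+74 mod 101 = 85

Answer: A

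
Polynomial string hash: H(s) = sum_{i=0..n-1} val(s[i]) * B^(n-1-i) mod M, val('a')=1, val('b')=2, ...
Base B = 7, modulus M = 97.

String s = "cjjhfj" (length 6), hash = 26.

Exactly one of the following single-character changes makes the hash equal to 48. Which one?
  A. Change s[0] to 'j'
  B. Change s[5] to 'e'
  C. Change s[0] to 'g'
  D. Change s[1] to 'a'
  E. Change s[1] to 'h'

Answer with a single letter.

Answer: D

Derivation:
Option A: s[0]='c'->'j', delta=(10-3)*7^5 mod 97 = 85, hash=26+85 mod 97 = 14
Option B: s[5]='j'->'e', delta=(5-10)*7^0 mod 97 = 92, hash=26+92 mod 97 = 21
Option C: s[0]='c'->'g', delta=(7-3)*7^5 mod 97 = 7, hash=26+7 mod 97 = 33
Option D: s[1]='j'->'a', delta=(1-10)*7^4 mod 97 = 22, hash=26+22 mod 97 = 48 <-- target
Option E: s[1]='j'->'h', delta=(8-10)*7^4 mod 97 = 48, hash=26+48 mod 97 = 74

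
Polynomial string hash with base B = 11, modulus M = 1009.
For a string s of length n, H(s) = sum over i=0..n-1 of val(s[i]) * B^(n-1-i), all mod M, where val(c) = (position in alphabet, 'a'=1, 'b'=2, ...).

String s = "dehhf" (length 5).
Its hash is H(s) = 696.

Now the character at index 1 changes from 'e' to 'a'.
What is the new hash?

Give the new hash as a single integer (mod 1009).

val('e') = 5, val('a') = 1
Position k = 1, exponent = n-1-k = 3
B^3 mod M = 11^3 mod 1009 = 322
Delta = (1 - 5) * 322 mod 1009 = 730
New hash = (696 + 730) mod 1009 = 417

Answer: 417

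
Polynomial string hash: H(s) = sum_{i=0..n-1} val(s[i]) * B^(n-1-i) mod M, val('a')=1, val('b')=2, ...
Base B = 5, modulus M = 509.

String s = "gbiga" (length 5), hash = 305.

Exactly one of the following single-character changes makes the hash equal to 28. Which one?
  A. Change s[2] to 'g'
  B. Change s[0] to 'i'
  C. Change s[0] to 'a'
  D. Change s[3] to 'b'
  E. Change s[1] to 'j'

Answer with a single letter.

Option A: s[2]='i'->'g', delta=(7-9)*5^2 mod 509 = 459, hash=305+459 mod 509 = 255
Option B: s[0]='g'->'i', delta=(9-7)*5^4 mod 509 = 232, hash=305+232 mod 509 = 28 <-- target
Option C: s[0]='g'->'a', delta=(1-7)*5^4 mod 509 = 322, hash=305+322 mod 509 = 118
Option D: s[3]='g'->'b', delta=(2-7)*5^1 mod 509 = 484, hash=305+484 mod 509 = 280
Option E: s[1]='b'->'j', delta=(10-2)*5^3 mod 509 = 491, hash=305+491 mod 509 = 287

Answer: B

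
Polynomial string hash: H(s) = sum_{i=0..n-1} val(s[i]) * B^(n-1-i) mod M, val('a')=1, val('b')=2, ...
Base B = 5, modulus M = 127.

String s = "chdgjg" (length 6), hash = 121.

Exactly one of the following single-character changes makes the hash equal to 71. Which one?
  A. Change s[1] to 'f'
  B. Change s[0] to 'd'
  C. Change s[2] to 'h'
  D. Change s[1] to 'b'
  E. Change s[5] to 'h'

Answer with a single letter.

Option A: s[1]='h'->'f', delta=(6-8)*5^4 mod 127 = 20, hash=121+20 mod 127 = 14
Option B: s[0]='c'->'d', delta=(4-3)*5^5 mod 127 = 77, hash=121+77 mod 127 = 71 <-- target
Option C: s[2]='d'->'h', delta=(8-4)*5^3 mod 127 = 119, hash=121+119 mod 127 = 113
Option D: s[1]='h'->'b', delta=(2-8)*5^4 mod 127 = 60, hash=121+60 mod 127 = 54
Option E: s[5]='g'->'h', delta=(8-7)*5^0 mod 127 = 1, hash=121+1 mod 127 = 122

Answer: B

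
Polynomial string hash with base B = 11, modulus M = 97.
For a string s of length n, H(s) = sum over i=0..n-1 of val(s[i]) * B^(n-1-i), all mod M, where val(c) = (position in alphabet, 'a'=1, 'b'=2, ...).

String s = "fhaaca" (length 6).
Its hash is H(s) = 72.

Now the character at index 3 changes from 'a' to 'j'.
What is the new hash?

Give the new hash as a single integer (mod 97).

val('a') = 1, val('j') = 10
Position k = 3, exponent = n-1-k = 2
B^2 mod M = 11^2 mod 97 = 24
Delta = (10 - 1) * 24 mod 97 = 22
New hash = (72 + 22) mod 97 = 94

Answer: 94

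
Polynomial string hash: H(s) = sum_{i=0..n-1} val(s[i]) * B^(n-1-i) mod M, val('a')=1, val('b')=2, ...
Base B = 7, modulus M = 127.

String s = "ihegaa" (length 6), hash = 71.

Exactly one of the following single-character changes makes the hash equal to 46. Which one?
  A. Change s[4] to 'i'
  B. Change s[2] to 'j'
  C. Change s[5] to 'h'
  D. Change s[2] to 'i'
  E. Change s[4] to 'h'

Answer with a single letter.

Option A: s[4]='a'->'i', delta=(9-1)*7^1 mod 127 = 56, hash=71+56 mod 127 = 0
Option B: s[2]='e'->'j', delta=(10-5)*7^3 mod 127 = 64, hash=71+64 mod 127 = 8
Option C: s[5]='a'->'h', delta=(8-1)*7^0 mod 127 = 7, hash=71+7 mod 127 = 78
Option D: s[2]='e'->'i', delta=(9-5)*7^3 mod 127 = 102, hash=71+102 mod 127 = 46 <-- target
Option E: s[4]='a'->'h', delta=(8-1)*7^1 mod 127 = 49, hash=71+49 mod 127 = 120

Answer: D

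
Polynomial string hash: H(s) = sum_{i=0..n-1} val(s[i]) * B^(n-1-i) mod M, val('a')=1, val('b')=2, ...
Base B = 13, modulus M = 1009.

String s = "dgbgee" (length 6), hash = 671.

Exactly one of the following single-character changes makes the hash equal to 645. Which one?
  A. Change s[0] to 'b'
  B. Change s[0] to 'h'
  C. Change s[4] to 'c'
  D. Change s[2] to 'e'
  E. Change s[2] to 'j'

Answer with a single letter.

Option A: s[0]='d'->'b', delta=(2-4)*13^5 mod 1009 = 38, hash=671+38 mod 1009 = 709
Option B: s[0]='d'->'h', delta=(8-4)*13^5 mod 1009 = 933, hash=671+933 mod 1009 = 595
Option C: s[4]='e'->'c', delta=(3-5)*13^1 mod 1009 = 983, hash=671+983 mod 1009 = 645 <-- target
Option D: s[2]='b'->'e', delta=(5-2)*13^3 mod 1009 = 537, hash=671+537 mod 1009 = 199
Option E: s[2]='b'->'j', delta=(10-2)*13^3 mod 1009 = 423, hash=671+423 mod 1009 = 85

Answer: C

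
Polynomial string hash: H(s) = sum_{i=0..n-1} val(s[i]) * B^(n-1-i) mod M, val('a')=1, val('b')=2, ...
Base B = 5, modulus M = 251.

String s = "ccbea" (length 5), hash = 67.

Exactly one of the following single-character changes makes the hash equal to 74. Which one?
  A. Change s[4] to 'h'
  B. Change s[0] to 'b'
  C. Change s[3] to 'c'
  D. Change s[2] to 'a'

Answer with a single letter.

Option A: s[4]='a'->'h', delta=(8-1)*5^0 mod 251 = 7, hash=67+7 mod 251 = 74 <-- target
Option B: s[0]='c'->'b', delta=(2-3)*5^4 mod 251 = 128, hash=67+128 mod 251 = 195
Option C: s[3]='e'->'c', delta=(3-5)*5^1 mod 251 = 241, hash=67+241 mod 251 = 57
Option D: s[2]='b'->'a', delta=(1-2)*5^2 mod 251 = 226, hash=67+226 mod 251 = 42

Answer: A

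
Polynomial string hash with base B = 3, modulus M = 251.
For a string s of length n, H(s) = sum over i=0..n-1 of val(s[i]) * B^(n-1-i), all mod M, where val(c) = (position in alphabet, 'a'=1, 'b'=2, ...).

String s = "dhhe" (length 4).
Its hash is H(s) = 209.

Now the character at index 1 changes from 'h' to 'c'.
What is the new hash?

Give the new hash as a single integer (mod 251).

Answer: 164

Derivation:
val('h') = 8, val('c') = 3
Position k = 1, exponent = n-1-k = 2
B^2 mod M = 3^2 mod 251 = 9
Delta = (3 - 8) * 9 mod 251 = 206
New hash = (209 + 206) mod 251 = 164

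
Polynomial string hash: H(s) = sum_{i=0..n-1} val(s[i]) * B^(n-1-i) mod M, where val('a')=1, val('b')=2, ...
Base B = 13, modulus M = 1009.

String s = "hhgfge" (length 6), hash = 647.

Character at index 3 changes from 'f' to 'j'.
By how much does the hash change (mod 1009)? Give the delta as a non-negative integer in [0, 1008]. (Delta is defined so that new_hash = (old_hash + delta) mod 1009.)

Answer: 676

Derivation:
Delta formula: (val(new) - val(old)) * B^(n-1-k) mod M
  val('j') - val('f') = 10 - 6 = 4
  B^(n-1-k) = 13^2 mod 1009 = 169
  Delta = 4 * 169 mod 1009 = 676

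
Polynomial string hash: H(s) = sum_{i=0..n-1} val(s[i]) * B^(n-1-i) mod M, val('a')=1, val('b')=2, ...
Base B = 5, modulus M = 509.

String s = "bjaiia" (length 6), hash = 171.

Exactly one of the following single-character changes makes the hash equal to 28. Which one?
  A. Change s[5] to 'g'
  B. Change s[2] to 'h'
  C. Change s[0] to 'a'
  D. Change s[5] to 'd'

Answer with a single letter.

Option A: s[5]='a'->'g', delta=(7-1)*5^0 mod 509 = 6, hash=171+6 mod 509 = 177
Option B: s[2]='a'->'h', delta=(8-1)*5^3 mod 509 = 366, hash=171+366 mod 509 = 28 <-- target
Option C: s[0]='b'->'a', delta=(1-2)*5^5 mod 509 = 438, hash=171+438 mod 509 = 100
Option D: s[5]='a'->'d', delta=(4-1)*5^0 mod 509 = 3, hash=171+3 mod 509 = 174

Answer: B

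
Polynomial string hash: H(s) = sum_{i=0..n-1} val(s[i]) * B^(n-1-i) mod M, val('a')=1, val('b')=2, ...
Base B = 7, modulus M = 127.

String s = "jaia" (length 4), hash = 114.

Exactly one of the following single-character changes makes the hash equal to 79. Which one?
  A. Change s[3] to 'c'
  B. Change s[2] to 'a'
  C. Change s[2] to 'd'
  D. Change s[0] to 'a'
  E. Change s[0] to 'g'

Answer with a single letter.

Answer: C

Derivation:
Option A: s[3]='a'->'c', delta=(3-1)*7^0 mod 127 = 2, hash=114+2 mod 127 = 116
Option B: s[2]='i'->'a', delta=(1-9)*7^1 mod 127 = 71, hash=114+71 mod 127 = 58
Option C: s[2]='i'->'d', delta=(4-9)*7^1 mod 127 = 92, hash=114+92 mod 127 = 79 <-- target
Option D: s[0]='j'->'a', delta=(1-10)*7^3 mod 127 = 88, hash=114+88 mod 127 = 75
Option E: s[0]='j'->'g', delta=(7-10)*7^3 mod 127 = 114, hash=114+114 mod 127 = 101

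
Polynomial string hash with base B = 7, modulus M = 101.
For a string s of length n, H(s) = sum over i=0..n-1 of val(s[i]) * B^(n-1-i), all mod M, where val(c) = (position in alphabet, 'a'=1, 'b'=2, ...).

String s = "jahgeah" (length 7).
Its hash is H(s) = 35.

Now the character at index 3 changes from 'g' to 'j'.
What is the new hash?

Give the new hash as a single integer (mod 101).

Answer: 54

Derivation:
val('g') = 7, val('j') = 10
Position k = 3, exponent = n-1-k = 3
B^3 mod M = 7^3 mod 101 = 40
Delta = (10 - 7) * 40 mod 101 = 19
New hash = (35 + 19) mod 101 = 54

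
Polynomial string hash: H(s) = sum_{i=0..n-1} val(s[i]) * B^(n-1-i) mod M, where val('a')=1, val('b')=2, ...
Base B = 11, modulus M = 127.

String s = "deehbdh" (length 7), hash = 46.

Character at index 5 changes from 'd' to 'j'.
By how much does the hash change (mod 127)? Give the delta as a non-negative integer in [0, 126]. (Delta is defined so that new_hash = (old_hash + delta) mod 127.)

Delta formula: (val(new) - val(old)) * B^(n-1-k) mod M
  val('j') - val('d') = 10 - 4 = 6
  B^(n-1-k) = 11^1 mod 127 = 11
  Delta = 6 * 11 mod 127 = 66

Answer: 66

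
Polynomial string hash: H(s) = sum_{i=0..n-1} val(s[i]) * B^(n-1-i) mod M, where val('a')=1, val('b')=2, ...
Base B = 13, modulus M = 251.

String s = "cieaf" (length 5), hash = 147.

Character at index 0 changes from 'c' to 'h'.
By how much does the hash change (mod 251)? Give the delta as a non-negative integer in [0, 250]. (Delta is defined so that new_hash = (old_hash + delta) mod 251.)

Delta formula: (val(new) - val(old)) * B^(n-1-k) mod M
  val('h') - val('c') = 8 - 3 = 5
  B^(n-1-k) = 13^4 mod 251 = 198
  Delta = 5 * 198 mod 251 = 237

Answer: 237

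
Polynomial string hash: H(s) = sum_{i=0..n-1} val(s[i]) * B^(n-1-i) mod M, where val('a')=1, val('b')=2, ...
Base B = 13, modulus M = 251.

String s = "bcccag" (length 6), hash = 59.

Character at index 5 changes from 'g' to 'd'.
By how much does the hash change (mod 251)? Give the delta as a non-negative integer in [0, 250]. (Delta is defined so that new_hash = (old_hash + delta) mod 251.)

Answer: 248

Derivation:
Delta formula: (val(new) - val(old)) * B^(n-1-k) mod M
  val('d') - val('g') = 4 - 7 = -3
  B^(n-1-k) = 13^0 mod 251 = 1
  Delta = -3 * 1 mod 251 = 248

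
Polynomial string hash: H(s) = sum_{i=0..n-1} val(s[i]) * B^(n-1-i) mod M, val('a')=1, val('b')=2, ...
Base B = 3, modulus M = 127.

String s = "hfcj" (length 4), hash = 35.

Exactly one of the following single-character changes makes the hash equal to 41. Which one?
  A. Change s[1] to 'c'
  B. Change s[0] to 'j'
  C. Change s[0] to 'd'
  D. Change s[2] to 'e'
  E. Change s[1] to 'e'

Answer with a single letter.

Option A: s[1]='f'->'c', delta=(3-6)*3^2 mod 127 = 100, hash=35+100 mod 127 = 8
Option B: s[0]='h'->'j', delta=(10-8)*3^3 mod 127 = 54, hash=35+54 mod 127 = 89
Option C: s[0]='h'->'d', delta=(4-8)*3^3 mod 127 = 19, hash=35+19 mod 127 = 54
Option D: s[2]='c'->'e', delta=(5-3)*3^1 mod 127 = 6, hash=35+6 mod 127 = 41 <-- target
Option E: s[1]='f'->'e', delta=(5-6)*3^2 mod 127 = 118, hash=35+118 mod 127 = 26

Answer: D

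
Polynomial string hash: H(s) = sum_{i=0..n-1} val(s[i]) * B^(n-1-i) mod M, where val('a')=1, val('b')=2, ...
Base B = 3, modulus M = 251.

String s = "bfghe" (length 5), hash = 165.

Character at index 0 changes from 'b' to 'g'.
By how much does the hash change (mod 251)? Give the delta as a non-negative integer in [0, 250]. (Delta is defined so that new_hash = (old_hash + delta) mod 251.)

Delta formula: (val(new) - val(old)) * B^(n-1-k) mod M
  val('g') - val('b') = 7 - 2 = 5
  B^(n-1-k) = 3^4 mod 251 = 81
  Delta = 5 * 81 mod 251 = 154

Answer: 154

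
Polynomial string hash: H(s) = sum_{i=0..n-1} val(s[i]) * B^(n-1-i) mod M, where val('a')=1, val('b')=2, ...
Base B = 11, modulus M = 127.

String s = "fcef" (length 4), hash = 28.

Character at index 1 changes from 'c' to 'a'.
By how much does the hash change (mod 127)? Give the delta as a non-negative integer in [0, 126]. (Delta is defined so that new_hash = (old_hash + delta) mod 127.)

Answer: 12

Derivation:
Delta formula: (val(new) - val(old)) * B^(n-1-k) mod M
  val('a') - val('c') = 1 - 3 = -2
  B^(n-1-k) = 11^2 mod 127 = 121
  Delta = -2 * 121 mod 127 = 12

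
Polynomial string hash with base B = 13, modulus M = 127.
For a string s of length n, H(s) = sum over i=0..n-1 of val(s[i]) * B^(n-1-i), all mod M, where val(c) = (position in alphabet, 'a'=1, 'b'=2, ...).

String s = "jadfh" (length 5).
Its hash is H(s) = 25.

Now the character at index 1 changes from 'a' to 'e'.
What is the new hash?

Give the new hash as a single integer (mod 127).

val('a') = 1, val('e') = 5
Position k = 1, exponent = n-1-k = 3
B^3 mod M = 13^3 mod 127 = 38
Delta = (5 - 1) * 38 mod 127 = 25
New hash = (25 + 25) mod 127 = 50

Answer: 50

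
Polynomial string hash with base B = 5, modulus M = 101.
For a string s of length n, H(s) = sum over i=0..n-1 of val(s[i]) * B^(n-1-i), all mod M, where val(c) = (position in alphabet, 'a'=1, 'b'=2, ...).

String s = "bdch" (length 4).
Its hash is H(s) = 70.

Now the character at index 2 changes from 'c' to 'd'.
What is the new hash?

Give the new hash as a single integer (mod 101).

val('c') = 3, val('d') = 4
Position k = 2, exponent = n-1-k = 1
B^1 mod M = 5^1 mod 101 = 5
Delta = (4 - 3) * 5 mod 101 = 5
New hash = (70 + 5) mod 101 = 75

Answer: 75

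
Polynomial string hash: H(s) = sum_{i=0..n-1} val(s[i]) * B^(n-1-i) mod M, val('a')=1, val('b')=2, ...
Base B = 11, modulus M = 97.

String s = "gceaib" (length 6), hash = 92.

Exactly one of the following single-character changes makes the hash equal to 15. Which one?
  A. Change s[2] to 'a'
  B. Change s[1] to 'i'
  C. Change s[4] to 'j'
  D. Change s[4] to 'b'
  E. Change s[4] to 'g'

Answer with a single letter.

Option A: s[2]='e'->'a', delta=(1-5)*11^3 mod 97 = 11, hash=92+11 mod 97 = 6
Option B: s[1]='c'->'i', delta=(9-3)*11^4 mod 97 = 61, hash=92+61 mod 97 = 56
Option C: s[4]='i'->'j', delta=(10-9)*11^1 mod 97 = 11, hash=92+11 mod 97 = 6
Option D: s[4]='i'->'b', delta=(2-9)*11^1 mod 97 = 20, hash=92+20 mod 97 = 15 <-- target
Option E: s[4]='i'->'g', delta=(7-9)*11^1 mod 97 = 75, hash=92+75 mod 97 = 70

Answer: D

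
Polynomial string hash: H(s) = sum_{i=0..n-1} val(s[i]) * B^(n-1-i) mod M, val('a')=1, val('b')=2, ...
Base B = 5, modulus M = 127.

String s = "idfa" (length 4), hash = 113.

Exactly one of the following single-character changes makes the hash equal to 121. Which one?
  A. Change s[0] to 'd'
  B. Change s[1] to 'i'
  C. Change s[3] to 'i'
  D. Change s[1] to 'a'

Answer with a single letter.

Answer: C

Derivation:
Option A: s[0]='i'->'d', delta=(4-9)*5^3 mod 127 = 10, hash=113+10 mod 127 = 123
Option B: s[1]='d'->'i', delta=(9-4)*5^2 mod 127 = 125, hash=113+125 mod 127 = 111
Option C: s[3]='a'->'i', delta=(9-1)*5^0 mod 127 = 8, hash=113+8 mod 127 = 121 <-- target
Option D: s[1]='d'->'a', delta=(1-4)*5^2 mod 127 = 52, hash=113+52 mod 127 = 38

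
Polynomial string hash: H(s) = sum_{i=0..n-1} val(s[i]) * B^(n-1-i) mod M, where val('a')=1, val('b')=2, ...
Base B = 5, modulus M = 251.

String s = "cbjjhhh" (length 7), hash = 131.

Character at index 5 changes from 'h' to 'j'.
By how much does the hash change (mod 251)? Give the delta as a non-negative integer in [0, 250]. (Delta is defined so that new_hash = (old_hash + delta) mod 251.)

Delta formula: (val(new) - val(old)) * B^(n-1-k) mod M
  val('j') - val('h') = 10 - 8 = 2
  B^(n-1-k) = 5^1 mod 251 = 5
  Delta = 2 * 5 mod 251 = 10

Answer: 10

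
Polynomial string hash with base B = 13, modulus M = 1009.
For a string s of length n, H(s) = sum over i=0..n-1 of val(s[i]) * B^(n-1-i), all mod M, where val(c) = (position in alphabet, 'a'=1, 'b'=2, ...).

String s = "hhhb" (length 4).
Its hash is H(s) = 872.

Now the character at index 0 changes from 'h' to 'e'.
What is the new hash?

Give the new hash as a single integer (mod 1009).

Answer: 335

Derivation:
val('h') = 8, val('e') = 5
Position k = 0, exponent = n-1-k = 3
B^3 mod M = 13^3 mod 1009 = 179
Delta = (5 - 8) * 179 mod 1009 = 472
New hash = (872 + 472) mod 1009 = 335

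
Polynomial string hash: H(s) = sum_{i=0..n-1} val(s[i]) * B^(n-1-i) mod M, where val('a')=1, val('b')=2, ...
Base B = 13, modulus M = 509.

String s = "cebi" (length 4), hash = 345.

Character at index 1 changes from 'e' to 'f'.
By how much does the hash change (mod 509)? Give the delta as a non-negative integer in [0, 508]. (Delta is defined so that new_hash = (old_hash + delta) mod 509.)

Answer: 169

Derivation:
Delta formula: (val(new) - val(old)) * B^(n-1-k) mod M
  val('f') - val('e') = 6 - 5 = 1
  B^(n-1-k) = 13^2 mod 509 = 169
  Delta = 1 * 169 mod 509 = 169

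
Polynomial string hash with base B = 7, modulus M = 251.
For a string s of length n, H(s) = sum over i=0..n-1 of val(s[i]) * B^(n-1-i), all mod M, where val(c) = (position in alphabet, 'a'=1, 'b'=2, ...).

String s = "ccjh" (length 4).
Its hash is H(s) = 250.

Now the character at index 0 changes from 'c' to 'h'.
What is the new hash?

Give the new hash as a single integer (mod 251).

Answer: 208

Derivation:
val('c') = 3, val('h') = 8
Position k = 0, exponent = n-1-k = 3
B^3 mod M = 7^3 mod 251 = 92
Delta = (8 - 3) * 92 mod 251 = 209
New hash = (250 + 209) mod 251 = 208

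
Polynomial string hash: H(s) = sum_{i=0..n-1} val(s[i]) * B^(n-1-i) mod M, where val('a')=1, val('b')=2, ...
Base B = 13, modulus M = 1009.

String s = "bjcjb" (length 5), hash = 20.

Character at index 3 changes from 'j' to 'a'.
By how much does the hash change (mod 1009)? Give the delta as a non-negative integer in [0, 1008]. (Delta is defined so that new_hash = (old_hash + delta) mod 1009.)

Answer: 892

Derivation:
Delta formula: (val(new) - val(old)) * B^(n-1-k) mod M
  val('a') - val('j') = 1 - 10 = -9
  B^(n-1-k) = 13^1 mod 1009 = 13
  Delta = -9 * 13 mod 1009 = 892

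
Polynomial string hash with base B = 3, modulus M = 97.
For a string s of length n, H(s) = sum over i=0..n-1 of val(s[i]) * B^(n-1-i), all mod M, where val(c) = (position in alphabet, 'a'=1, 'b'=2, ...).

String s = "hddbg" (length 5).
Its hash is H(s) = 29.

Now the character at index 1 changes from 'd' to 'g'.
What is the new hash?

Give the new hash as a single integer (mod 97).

val('d') = 4, val('g') = 7
Position k = 1, exponent = n-1-k = 3
B^3 mod M = 3^3 mod 97 = 27
Delta = (7 - 4) * 27 mod 97 = 81
New hash = (29 + 81) mod 97 = 13

Answer: 13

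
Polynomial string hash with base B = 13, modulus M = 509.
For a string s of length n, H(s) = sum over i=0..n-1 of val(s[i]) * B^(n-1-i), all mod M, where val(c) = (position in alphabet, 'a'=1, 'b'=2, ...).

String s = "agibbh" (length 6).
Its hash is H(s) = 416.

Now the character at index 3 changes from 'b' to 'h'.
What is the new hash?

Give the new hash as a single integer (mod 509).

val('b') = 2, val('h') = 8
Position k = 3, exponent = n-1-k = 2
B^2 mod M = 13^2 mod 509 = 169
Delta = (8 - 2) * 169 mod 509 = 505
New hash = (416 + 505) mod 509 = 412

Answer: 412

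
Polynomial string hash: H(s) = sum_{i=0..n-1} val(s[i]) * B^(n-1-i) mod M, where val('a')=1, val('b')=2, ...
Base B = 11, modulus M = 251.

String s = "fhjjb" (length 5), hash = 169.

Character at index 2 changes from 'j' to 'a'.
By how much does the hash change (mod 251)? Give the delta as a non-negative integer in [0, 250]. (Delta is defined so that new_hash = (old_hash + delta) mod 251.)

Delta formula: (val(new) - val(old)) * B^(n-1-k) mod M
  val('a') - val('j') = 1 - 10 = -9
  B^(n-1-k) = 11^2 mod 251 = 121
  Delta = -9 * 121 mod 251 = 166

Answer: 166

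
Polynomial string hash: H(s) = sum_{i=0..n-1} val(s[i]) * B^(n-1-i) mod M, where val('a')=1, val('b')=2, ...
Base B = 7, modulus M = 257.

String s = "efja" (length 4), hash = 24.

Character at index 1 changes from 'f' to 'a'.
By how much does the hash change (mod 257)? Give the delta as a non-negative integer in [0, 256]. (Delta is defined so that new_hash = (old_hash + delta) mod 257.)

Delta formula: (val(new) - val(old)) * B^(n-1-k) mod M
  val('a') - val('f') = 1 - 6 = -5
  B^(n-1-k) = 7^2 mod 257 = 49
  Delta = -5 * 49 mod 257 = 12

Answer: 12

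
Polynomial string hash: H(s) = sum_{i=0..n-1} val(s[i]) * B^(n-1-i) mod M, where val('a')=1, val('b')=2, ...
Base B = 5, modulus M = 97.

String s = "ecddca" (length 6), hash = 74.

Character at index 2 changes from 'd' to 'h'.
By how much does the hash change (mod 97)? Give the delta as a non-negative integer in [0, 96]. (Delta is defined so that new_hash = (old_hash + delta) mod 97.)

Answer: 15

Derivation:
Delta formula: (val(new) - val(old)) * B^(n-1-k) mod M
  val('h') - val('d') = 8 - 4 = 4
  B^(n-1-k) = 5^3 mod 97 = 28
  Delta = 4 * 28 mod 97 = 15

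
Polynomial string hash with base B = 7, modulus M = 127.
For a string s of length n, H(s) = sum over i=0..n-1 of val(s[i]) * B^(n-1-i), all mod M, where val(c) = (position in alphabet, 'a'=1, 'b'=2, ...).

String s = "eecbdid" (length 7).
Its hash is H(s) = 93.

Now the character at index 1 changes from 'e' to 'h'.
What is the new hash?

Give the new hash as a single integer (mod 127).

val('e') = 5, val('h') = 8
Position k = 1, exponent = n-1-k = 5
B^5 mod M = 7^5 mod 127 = 43
Delta = (8 - 5) * 43 mod 127 = 2
New hash = (93 + 2) mod 127 = 95

Answer: 95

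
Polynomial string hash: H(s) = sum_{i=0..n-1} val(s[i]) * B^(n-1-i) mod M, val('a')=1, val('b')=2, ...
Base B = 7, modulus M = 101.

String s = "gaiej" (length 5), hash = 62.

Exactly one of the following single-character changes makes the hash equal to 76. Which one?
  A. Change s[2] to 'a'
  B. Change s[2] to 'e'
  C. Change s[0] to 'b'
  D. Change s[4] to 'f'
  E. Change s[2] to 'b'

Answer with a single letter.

Answer: C

Derivation:
Option A: s[2]='i'->'a', delta=(1-9)*7^2 mod 101 = 12, hash=62+12 mod 101 = 74
Option B: s[2]='i'->'e', delta=(5-9)*7^2 mod 101 = 6, hash=62+6 mod 101 = 68
Option C: s[0]='g'->'b', delta=(2-7)*7^4 mod 101 = 14, hash=62+14 mod 101 = 76 <-- target
Option D: s[4]='j'->'f', delta=(6-10)*7^0 mod 101 = 97, hash=62+97 mod 101 = 58
Option E: s[2]='i'->'b', delta=(2-9)*7^2 mod 101 = 61, hash=62+61 mod 101 = 22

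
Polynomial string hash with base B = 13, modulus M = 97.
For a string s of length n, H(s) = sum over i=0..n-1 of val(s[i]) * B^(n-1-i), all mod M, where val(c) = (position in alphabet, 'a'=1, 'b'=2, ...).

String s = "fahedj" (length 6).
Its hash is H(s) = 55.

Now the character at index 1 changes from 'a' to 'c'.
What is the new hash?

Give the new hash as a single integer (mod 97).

val('a') = 1, val('c') = 3
Position k = 1, exponent = n-1-k = 4
B^4 mod M = 13^4 mod 97 = 43
Delta = (3 - 1) * 43 mod 97 = 86
New hash = (55 + 86) mod 97 = 44

Answer: 44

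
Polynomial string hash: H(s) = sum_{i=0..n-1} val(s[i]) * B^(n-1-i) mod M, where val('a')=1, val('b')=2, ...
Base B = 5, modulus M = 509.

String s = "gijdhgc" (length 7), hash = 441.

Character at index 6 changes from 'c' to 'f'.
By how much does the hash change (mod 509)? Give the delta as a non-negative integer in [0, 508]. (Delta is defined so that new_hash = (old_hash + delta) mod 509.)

Delta formula: (val(new) - val(old)) * B^(n-1-k) mod M
  val('f') - val('c') = 6 - 3 = 3
  B^(n-1-k) = 5^0 mod 509 = 1
  Delta = 3 * 1 mod 509 = 3

Answer: 3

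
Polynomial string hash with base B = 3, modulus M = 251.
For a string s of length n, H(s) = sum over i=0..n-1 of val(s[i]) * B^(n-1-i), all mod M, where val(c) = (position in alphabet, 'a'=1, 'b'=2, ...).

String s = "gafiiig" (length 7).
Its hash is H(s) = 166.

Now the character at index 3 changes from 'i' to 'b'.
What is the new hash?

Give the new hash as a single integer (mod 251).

val('i') = 9, val('b') = 2
Position k = 3, exponent = n-1-k = 3
B^3 mod M = 3^3 mod 251 = 27
Delta = (2 - 9) * 27 mod 251 = 62
New hash = (166 + 62) mod 251 = 228

Answer: 228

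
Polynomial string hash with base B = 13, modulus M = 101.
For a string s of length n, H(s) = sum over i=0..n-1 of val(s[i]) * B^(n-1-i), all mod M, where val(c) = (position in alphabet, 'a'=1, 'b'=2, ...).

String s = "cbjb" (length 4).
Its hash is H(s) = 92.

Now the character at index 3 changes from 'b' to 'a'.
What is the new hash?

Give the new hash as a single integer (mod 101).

Answer: 91

Derivation:
val('b') = 2, val('a') = 1
Position k = 3, exponent = n-1-k = 0
B^0 mod M = 13^0 mod 101 = 1
Delta = (1 - 2) * 1 mod 101 = 100
New hash = (92 + 100) mod 101 = 91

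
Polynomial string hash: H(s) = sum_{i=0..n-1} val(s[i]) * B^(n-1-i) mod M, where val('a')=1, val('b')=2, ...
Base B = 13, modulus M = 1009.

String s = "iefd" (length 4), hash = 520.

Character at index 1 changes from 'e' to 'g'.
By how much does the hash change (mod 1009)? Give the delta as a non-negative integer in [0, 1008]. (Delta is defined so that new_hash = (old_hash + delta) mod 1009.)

Delta formula: (val(new) - val(old)) * B^(n-1-k) mod M
  val('g') - val('e') = 7 - 5 = 2
  B^(n-1-k) = 13^2 mod 1009 = 169
  Delta = 2 * 169 mod 1009 = 338

Answer: 338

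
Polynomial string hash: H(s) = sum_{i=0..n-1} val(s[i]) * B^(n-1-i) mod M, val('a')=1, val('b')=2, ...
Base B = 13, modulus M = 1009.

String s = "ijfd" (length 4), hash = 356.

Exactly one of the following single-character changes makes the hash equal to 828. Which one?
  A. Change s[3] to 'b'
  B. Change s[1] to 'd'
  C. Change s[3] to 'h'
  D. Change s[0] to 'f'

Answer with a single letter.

Answer: D

Derivation:
Option A: s[3]='d'->'b', delta=(2-4)*13^0 mod 1009 = 1007, hash=356+1007 mod 1009 = 354
Option B: s[1]='j'->'d', delta=(4-10)*13^2 mod 1009 = 1004, hash=356+1004 mod 1009 = 351
Option C: s[3]='d'->'h', delta=(8-4)*13^0 mod 1009 = 4, hash=356+4 mod 1009 = 360
Option D: s[0]='i'->'f', delta=(6-9)*13^3 mod 1009 = 472, hash=356+472 mod 1009 = 828 <-- target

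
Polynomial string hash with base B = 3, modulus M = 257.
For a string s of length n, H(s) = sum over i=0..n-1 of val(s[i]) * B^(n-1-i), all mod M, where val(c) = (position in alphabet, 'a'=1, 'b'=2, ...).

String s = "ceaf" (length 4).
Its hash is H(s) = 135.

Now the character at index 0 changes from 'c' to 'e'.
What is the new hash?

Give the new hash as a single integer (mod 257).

val('c') = 3, val('e') = 5
Position k = 0, exponent = n-1-k = 3
B^3 mod M = 3^3 mod 257 = 27
Delta = (5 - 3) * 27 mod 257 = 54
New hash = (135 + 54) mod 257 = 189

Answer: 189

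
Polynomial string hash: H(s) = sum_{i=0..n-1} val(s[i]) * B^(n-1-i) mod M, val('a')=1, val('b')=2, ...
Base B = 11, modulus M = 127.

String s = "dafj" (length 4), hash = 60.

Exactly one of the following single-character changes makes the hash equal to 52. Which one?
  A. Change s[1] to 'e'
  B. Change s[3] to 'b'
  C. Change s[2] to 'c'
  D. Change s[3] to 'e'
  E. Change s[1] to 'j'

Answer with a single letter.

Option A: s[1]='a'->'e', delta=(5-1)*11^2 mod 127 = 103, hash=60+103 mod 127 = 36
Option B: s[3]='j'->'b', delta=(2-10)*11^0 mod 127 = 119, hash=60+119 mod 127 = 52 <-- target
Option C: s[2]='f'->'c', delta=(3-6)*11^1 mod 127 = 94, hash=60+94 mod 127 = 27
Option D: s[3]='j'->'e', delta=(5-10)*11^0 mod 127 = 122, hash=60+122 mod 127 = 55
Option E: s[1]='a'->'j', delta=(10-1)*11^2 mod 127 = 73, hash=60+73 mod 127 = 6

Answer: B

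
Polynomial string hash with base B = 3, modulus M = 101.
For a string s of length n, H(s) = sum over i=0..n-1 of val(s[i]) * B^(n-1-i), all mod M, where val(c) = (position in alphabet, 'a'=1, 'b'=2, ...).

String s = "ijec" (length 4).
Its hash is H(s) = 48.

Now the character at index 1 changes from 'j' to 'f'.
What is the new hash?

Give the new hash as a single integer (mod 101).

Answer: 12

Derivation:
val('j') = 10, val('f') = 6
Position k = 1, exponent = n-1-k = 2
B^2 mod M = 3^2 mod 101 = 9
Delta = (6 - 10) * 9 mod 101 = 65
New hash = (48 + 65) mod 101 = 12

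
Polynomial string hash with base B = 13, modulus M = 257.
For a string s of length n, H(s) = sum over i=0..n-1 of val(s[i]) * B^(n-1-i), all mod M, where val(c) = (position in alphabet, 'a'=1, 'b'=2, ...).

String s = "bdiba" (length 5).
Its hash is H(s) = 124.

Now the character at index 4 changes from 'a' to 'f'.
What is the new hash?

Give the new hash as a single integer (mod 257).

Answer: 129

Derivation:
val('a') = 1, val('f') = 6
Position k = 4, exponent = n-1-k = 0
B^0 mod M = 13^0 mod 257 = 1
Delta = (6 - 1) * 1 mod 257 = 5
New hash = (124 + 5) mod 257 = 129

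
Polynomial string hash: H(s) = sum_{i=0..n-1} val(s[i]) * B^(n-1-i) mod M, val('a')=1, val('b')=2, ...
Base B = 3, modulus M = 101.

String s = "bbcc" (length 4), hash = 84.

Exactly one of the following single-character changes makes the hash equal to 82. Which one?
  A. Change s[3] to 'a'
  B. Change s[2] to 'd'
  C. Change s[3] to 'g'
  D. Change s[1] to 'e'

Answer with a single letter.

Option A: s[3]='c'->'a', delta=(1-3)*3^0 mod 101 = 99, hash=84+99 mod 101 = 82 <-- target
Option B: s[2]='c'->'d', delta=(4-3)*3^1 mod 101 = 3, hash=84+3 mod 101 = 87
Option C: s[3]='c'->'g', delta=(7-3)*3^0 mod 101 = 4, hash=84+4 mod 101 = 88
Option D: s[1]='b'->'e', delta=(5-2)*3^2 mod 101 = 27, hash=84+27 mod 101 = 10

Answer: A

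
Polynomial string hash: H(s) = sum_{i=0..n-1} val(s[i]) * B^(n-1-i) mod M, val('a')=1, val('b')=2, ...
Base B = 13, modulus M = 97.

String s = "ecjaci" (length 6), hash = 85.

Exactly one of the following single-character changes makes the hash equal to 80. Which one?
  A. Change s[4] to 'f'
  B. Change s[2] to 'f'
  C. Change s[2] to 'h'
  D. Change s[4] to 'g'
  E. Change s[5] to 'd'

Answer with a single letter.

Answer: E

Derivation:
Option A: s[4]='c'->'f', delta=(6-3)*13^1 mod 97 = 39, hash=85+39 mod 97 = 27
Option B: s[2]='j'->'f', delta=(6-10)*13^3 mod 97 = 39, hash=85+39 mod 97 = 27
Option C: s[2]='j'->'h', delta=(8-10)*13^3 mod 97 = 68, hash=85+68 mod 97 = 56
Option D: s[4]='c'->'g', delta=(7-3)*13^1 mod 97 = 52, hash=85+52 mod 97 = 40
Option E: s[5]='i'->'d', delta=(4-9)*13^0 mod 97 = 92, hash=85+92 mod 97 = 80 <-- target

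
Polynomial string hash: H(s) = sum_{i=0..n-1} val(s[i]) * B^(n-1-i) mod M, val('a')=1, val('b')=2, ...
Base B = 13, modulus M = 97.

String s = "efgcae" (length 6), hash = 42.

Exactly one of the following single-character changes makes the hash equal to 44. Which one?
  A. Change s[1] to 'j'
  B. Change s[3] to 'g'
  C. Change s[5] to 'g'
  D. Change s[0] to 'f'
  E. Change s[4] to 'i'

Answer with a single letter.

Option A: s[1]='f'->'j', delta=(10-6)*13^4 mod 97 = 75, hash=42+75 mod 97 = 20
Option B: s[3]='c'->'g', delta=(7-3)*13^2 mod 97 = 94, hash=42+94 mod 97 = 39
Option C: s[5]='e'->'g', delta=(7-5)*13^0 mod 97 = 2, hash=42+2 mod 97 = 44 <-- target
Option D: s[0]='e'->'f', delta=(6-5)*13^5 mod 97 = 74, hash=42+74 mod 97 = 19
Option E: s[4]='a'->'i', delta=(9-1)*13^1 mod 97 = 7, hash=42+7 mod 97 = 49

Answer: C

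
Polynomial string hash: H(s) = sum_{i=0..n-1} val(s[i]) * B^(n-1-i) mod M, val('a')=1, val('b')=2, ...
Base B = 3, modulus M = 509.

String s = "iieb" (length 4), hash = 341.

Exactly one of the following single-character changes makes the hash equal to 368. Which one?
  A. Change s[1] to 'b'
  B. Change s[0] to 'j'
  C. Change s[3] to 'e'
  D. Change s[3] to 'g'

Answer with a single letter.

Answer: B

Derivation:
Option A: s[1]='i'->'b', delta=(2-9)*3^2 mod 509 = 446, hash=341+446 mod 509 = 278
Option B: s[0]='i'->'j', delta=(10-9)*3^3 mod 509 = 27, hash=341+27 mod 509 = 368 <-- target
Option C: s[3]='b'->'e', delta=(5-2)*3^0 mod 509 = 3, hash=341+3 mod 509 = 344
Option D: s[3]='b'->'g', delta=(7-2)*3^0 mod 509 = 5, hash=341+5 mod 509 = 346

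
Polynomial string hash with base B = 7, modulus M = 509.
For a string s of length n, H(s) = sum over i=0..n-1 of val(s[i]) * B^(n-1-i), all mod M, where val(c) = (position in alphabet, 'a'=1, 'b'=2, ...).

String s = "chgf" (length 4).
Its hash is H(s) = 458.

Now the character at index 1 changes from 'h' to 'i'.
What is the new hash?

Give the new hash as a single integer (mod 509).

Answer: 507

Derivation:
val('h') = 8, val('i') = 9
Position k = 1, exponent = n-1-k = 2
B^2 mod M = 7^2 mod 509 = 49
Delta = (9 - 8) * 49 mod 509 = 49
New hash = (458 + 49) mod 509 = 507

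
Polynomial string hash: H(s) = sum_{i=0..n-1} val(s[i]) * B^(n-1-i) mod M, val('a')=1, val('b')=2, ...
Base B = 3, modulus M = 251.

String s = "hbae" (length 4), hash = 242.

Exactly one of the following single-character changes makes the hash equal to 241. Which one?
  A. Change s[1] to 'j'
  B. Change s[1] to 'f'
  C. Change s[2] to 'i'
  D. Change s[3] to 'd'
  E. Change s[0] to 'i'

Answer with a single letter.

Option A: s[1]='b'->'j', delta=(10-2)*3^2 mod 251 = 72, hash=242+72 mod 251 = 63
Option B: s[1]='b'->'f', delta=(6-2)*3^2 mod 251 = 36, hash=242+36 mod 251 = 27
Option C: s[2]='a'->'i', delta=(9-1)*3^1 mod 251 = 24, hash=242+24 mod 251 = 15
Option D: s[3]='e'->'d', delta=(4-5)*3^0 mod 251 = 250, hash=242+250 mod 251 = 241 <-- target
Option E: s[0]='h'->'i', delta=(9-8)*3^3 mod 251 = 27, hash=242+27 mod 251 = 18

Answer: D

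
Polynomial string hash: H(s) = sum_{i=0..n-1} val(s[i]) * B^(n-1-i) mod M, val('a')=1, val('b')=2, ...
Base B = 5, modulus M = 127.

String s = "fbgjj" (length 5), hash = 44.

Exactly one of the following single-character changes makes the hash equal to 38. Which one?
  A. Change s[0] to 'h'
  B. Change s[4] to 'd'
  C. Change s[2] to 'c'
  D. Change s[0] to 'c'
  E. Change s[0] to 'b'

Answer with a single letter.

Option A: s[0]='f'->'h', delta=(8-6)*5^4 mod 127 = 107, hash=44+107 mod 127 = 24
Option B: s[4]='j'->'d', delta=(4-10)*5^0 mod 127 = 121, hash=44+121 mod 127 = 38 <-- target
Option C: s[2]='g'->'c', delta=(3-7)*5^2 mod 127 = 27, hash=44+27 mod 127 = 71
Option D: s[0]='f'->'c', delta=(3-6)*5^4 mod 127 = 30, hash=44+30 mod 127 = 74
Option E: s[0]='f'->'b', delta=(2-6)*5^4 mod 127 = 40, hash=44+40 mod 127 = 84

Answer: B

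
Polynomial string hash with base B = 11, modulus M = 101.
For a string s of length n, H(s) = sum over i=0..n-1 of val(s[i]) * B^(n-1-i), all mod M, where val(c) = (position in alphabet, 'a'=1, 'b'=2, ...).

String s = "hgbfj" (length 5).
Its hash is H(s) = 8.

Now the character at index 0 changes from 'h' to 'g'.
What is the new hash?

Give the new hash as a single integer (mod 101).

val('h') = 8, val('g') = 7
Position k = 0, exponent = n-1-k = 4
B^4 mod M = 11^4 mod 101 = 97
Delta = (7 - 8) * 97 mod 101 = 4
New hash = (8 + 4) mod 101 = 12

Answer: 12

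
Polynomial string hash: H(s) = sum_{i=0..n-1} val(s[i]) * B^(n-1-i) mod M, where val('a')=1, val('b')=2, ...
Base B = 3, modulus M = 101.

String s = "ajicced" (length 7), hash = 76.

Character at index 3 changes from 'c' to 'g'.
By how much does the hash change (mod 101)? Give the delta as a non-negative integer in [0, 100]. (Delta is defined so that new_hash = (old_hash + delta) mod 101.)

Answer: 7

Derivation:
Delta formula: (val(new) - val(old)) * B^(n-1-k) mod M
  val('g') - val('c') = 7 - 3 = 4
  B^(n-1-k) = 3^3 mod 101 = 27
  Delta = 4 * 27 mod 101 = 7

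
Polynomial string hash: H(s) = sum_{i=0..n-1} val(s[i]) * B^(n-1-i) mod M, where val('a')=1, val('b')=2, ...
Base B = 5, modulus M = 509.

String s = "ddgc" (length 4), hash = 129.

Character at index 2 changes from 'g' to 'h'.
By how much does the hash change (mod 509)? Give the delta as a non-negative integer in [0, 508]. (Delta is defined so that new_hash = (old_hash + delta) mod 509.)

Answer: 5

Derivation:
Delta formula: (val(new) - val(old)) * B^(n-1-k) mod M
  val('h') - val('g') = 8 - 7 = 1
  B^(n-1-k) = 5^1 mod 509 = 5
  Delta = 1 * 5 mod 509 = 5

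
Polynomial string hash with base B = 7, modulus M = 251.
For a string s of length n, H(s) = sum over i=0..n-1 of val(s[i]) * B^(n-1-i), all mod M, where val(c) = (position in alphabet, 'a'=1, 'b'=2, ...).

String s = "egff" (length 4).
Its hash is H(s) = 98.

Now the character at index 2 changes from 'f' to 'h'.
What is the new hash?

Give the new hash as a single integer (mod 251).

val('f') = 6, val('h') = 8
Position k = 2, exponent = n-1-k = 1
B^1 mod M = 7^1 mod 251 = 7
Delta = (8 - 6) * 7 mod 251 = 14
New hash = (98 + 14) mod 251 = 112

Answer: 112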